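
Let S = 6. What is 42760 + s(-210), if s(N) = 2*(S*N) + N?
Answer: 40030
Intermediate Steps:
s(N) = 13*N (s(N) = 2*(6*N) + N = 12*N + N = 13*N)
42760 + s(-210) = 42760 + 13*(-210) = 42760 - 2730 = 40030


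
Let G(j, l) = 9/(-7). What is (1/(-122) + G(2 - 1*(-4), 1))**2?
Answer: 1221025/729316 ≈ 1.6742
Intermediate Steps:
G(j, l) = -9/7 (G(j, l) = 9*(-1/7) = -9/7)
(1/(-122) + G(2 - 1*(-4), 1))**2 = (1/(-122) - 9/7)**2 = (-1/122 - 9/7)**2 = (-1105/854)**2 = 1221025/729316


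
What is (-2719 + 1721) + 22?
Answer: -976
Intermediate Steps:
(-2719 + 1721) + 22 = -998 + 22 = -976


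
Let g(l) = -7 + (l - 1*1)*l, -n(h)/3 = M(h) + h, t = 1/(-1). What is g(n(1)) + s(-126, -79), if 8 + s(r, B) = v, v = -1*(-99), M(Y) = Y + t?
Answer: 96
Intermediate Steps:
t = -1
M(Y) = -1 + Y (M(Y) = Y - 1 = -1 + Y)
n(h) = 3 - 6*h (n(h) = -3*((-1 + h) + h) = -3*(-1 + 2*h) = 3 - 6*h)
v = 99
s(r, B) = 91 (s(r, B) = -8 + 99 = 91)
g(l) = -7 + l*(-1 + l) (g(l) = -7 + (l - 1)*l = -7 + (-1 + l)*l = -7 + l*(-1 + l))
g(n(1)) + s(-126, -79) = (-7 + (3 - 6*1)**2 - (3 - 6*1)) + 91 = (-7 + (3 - 6)**2 - (3 - 6)) + 91 = (-7 + (-3)**2 - 1*(-3)) + 91 = (-7 + 9 + 3) + 91 = 5 + 91 = 96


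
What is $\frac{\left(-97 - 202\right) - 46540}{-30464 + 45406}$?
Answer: $- \frac{46839}{14942} \approx -3.1347$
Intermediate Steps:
$\frac{\left(-97 - 202\right) - 46540}{-30464 + 45406} = \frac{\left(-97 - 202\right) - 46540}{14942} = \left(-299 - 46540\right) \frac{1}{14942} = \left(-46839\right) \frac{1}{14942} = - \frac{46839}{14942}$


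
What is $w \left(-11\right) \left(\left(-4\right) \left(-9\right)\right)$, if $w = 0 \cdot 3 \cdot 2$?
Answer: $0$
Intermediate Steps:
$w = 0$ ($w = 0 \cdot 2 = 0$)
$w \left(-11\right) \left(\left(-4\right) \left(-9\right)\right) = 0 \left(-11\right) \left(\left(-4\right) \left(-9\right)\right) = 0 \cdot 36 = 0$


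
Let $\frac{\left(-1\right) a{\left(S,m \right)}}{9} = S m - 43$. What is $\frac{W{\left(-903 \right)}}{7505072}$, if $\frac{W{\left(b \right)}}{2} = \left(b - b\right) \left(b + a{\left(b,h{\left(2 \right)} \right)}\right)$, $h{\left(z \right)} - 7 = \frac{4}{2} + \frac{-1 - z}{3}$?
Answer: $0$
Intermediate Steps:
$h{\left(z \right)} = \frac{26}{3} - \frac{z}{3}$ ($h{\left(z \right)} = 7 + \left(\frac{4}{2} + \frac{-1 - z}{3}\right) = 7 + \left(4 \cdot \frac{1}{2} + \left(-1 - z\right) \frac{1}{3}\right) = 7 + \left(2 - \left(\frac{1}{3} + \frac{z}{3}\right)\right) = 7 - \left(- \frac{5}{3} + \frac{z}{3}\right) = \frac{26}{3} - \frac{z}{3}$)
$a{\left(S,m \right)} = 387 - 9 S m$ ($a{\left(S,m \right)} = - 9 \left(S m - 43\right) = - 9 \left(-43 + S m\right) = 387 - 9 S m$)
$W{\left(b \right)} = 0$ ($W{\left(b \right)} = 2 \left(b - b\right) \left(b - \left(-387 + 9 b \left(\frac{26}{3} - \frac{2}{3}\right)\right)\right) = 2 \cdot 0 \left(b - \left(-387 + 9 b \left(\frac{26}{3} - \frac{2}{3}\right)\right)\right) = 2 \cdot 0 \left(b - \left(-387 + 9 b 8\right)\right) = 2 \cdot 0 \left(b - \left(-387 + 72 b\right)\right) = 2 \cdot 0 \left(387 - 71 b\right) = 2 \cdot 0 = 0$)
$\frac{W{\left(-903 \right)}}{7505072} = \frac{0}{7505072} = 0 \cdot \frac{1}{7505072} = 0$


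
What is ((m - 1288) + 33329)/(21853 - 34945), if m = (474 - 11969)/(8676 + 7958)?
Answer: -177652833/72590776 ≈ -2.4473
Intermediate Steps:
m = -11495/16634 ≈ -0.69105
((m - 1288) + 33329)/(21853 - 34945) = ((-11495/16634 - 1288) + 33329)/(21853 - 34945) = (-21436087/16634 + 33329)/(-13092) = (532958499/16634)*(-1/13092) = -177652833/72590776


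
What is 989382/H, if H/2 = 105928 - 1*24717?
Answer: 494691/81211 ≈ 6.0914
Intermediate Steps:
H = 162422 (H = 2*(105928 - 1*24717) = 2*(105928 - 24717) = 2*81211 = 162422)
989382/H = 989382/162422 = 989382*(1/162422) = 494691/81211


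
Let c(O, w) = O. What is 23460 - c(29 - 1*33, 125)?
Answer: 23464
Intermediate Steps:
23460 - c(29 - 1*33, 125) = 23460 - (29 - 1*33) = 23460 - (29 - 33) = 23460 - 1*(-4) = 23460 + 4 = 23464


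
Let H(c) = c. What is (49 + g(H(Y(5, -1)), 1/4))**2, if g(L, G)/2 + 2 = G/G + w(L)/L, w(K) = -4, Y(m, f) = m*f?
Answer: 59049/25 ≈ 2362.0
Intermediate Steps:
Y(m, f) = f*m
g(L, G) = -2 - 8/L (g(L, G) = -4 + 2*(G/G - 4/L) = -4 + 2*(1 - 4/L) = -4 + (2 - 8/L) = -2 - 8/L)
(49 + g(H(Y(5, -1)), 1/4))**2 = (49 + (-2 - 8/((-1*5))))**2 = (49 + (-2 - 8/(-5)))**2 = (49 + (-2 - 8*(-1/5)))**2 = (49 + (-2 + 8/5))**2 = (49 - 2/5)**2 = (243/5)**2 = 59049/25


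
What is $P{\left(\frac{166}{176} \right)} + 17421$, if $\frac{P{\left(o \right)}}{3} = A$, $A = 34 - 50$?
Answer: $17373$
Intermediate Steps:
$A = -16$ ($A = 34 - 50 = -16$)
$P{\left(o \right)} = -48$ ($P{\left(o \right)} = 3 \left(-16\right) = -48$)
$P{\left(\frac{166}{176} \right)} + 17421 = -48 + 17421 = 17373$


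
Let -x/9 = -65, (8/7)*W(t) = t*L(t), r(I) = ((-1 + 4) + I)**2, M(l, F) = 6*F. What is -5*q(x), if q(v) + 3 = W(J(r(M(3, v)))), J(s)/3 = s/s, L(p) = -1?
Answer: 225/8 ≈ 28.125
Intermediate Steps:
r(I) = (3 + I)**2
J(s) = 3 (J(s) = 3*(s/s) = 3*1 = 3)
W(t) = -7*t/8 (W(t) = 7*(t*(-1))/8 = 7*(-t)/8 = -7*t/8)
x = 585 (x = -9*(-65) = 585)
q(v) = -45/8 (q(v) = -3 - 7/8*3 = -3 - 21/8 = -45/8)
-5*q(x) = -5*(-45/8) = 225/8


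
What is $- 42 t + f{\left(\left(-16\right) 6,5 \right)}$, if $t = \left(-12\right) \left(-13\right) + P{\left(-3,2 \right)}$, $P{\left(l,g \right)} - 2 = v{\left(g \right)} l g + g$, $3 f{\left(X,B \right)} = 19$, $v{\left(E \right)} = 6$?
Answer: $- \frac{15605}{3} \approx -5201.7$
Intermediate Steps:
$f{\left(X,B \right)} = \frac{19}{3}$ ($f{\left(X,B \right)} = \frac{1}{3} \cdot 19 = \frac{19}{3}$)
$P{\left(l,g \right)} = 2 + g + 6 g l$ ($P{\left(l,g \right)} = 2 + \left(6 l g + g\right) = 2 + \left(6 g l + g\right) = 2 + \left(g + 6 g l\right) = 2 + g + 6 g l$)
$t = 124$ ($t = \left(-12\right) \left(-13\right) + \left(2 + 2 + 6 \cdot 2 \left(-3\right)\right) = 156 + \left(2 + 2 - 36\right) = 156 - 32 = 124$)
$- 42 t + f{\left(\left(-16\right) 6,5 \right)} = \left(-42\right) 124 + \frac{19}{3} = -5208 + \frac{19}{3} = - \frac{15605}{3}$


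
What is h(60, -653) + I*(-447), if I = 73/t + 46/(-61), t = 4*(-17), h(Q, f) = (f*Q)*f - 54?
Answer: 106127836635/4148 ≈ 2.5585e+7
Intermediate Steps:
h(Q, f) = -54 + Q*f² (h(Q, f) = (Q*f)*f - 54 = Q*f² - 54 = -54 + Q*f²)
t = -68
I = -7581/4148 (I = 73/(-68) + 46/(-61) = 73*(-1/68) + 46*(-1/61) = -73/68 - 46/61 = -7581/4148 ≈ -1.8276)
h(60, -653) + I*(-447) = (-54 + 60*(-653)²) - 7581/4148*(-447) = (-54 + 60*426409) + 3388707/4148 = (-54 + 25584540) + 3388707/4148 = 25584486 + 3388707/4148 = 106127836635/4148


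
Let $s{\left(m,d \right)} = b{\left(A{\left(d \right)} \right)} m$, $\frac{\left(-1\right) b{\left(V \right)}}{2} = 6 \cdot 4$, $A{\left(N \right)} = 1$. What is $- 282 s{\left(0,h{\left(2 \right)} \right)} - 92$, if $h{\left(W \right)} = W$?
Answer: $-92$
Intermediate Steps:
$b{\left(V \right)} = -48$ ($b{\left(V \right)} = - 2 \cdot 6 \cdot 4 = \left(-2\right) 24 = -48$)
$s{\left(m,d \right)} = - 48 m$
$- 282 s{\left(0,h{\left(2 \right)} \right)} - 92 = - 282 \left(\left(-48\right) 0\right) - 92 = \left(-282\right) 0 - 92 = 0 - 92 = -92$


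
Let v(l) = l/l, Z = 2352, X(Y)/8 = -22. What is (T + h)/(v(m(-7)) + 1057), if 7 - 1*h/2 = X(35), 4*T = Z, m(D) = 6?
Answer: 477/529 ≈ 0.90170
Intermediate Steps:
X(Y) = -176 (X(Y) = 8*(-22) = -176)
T = 588 (T = (¼)*2352 = 588)
v(l) = 1
h = 366 (h = 14 - 2*(-176) = 14 + 352 = 366)
(T + h)/(v(m(-7)) + 1057) = (588 + 366)/(1 + 1057) = 954/1058 = 954*(1/1058) = 477/529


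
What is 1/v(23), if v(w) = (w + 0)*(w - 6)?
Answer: 1/391 ≈ 0.0025575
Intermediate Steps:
v(w) = w*(-6 + w)
1/v(23) = 1/(23*(-6 + 23)) = 1/(23*17) = 1/391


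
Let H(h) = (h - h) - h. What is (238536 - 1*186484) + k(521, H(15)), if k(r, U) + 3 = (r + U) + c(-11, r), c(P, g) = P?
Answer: 52544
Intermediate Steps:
H(h) = -h (H(h) = 0 - h = -h)
k(r, U) = -14 + U + r (k(r, U) = -3 + ((r + U) - 11) = -3 + ((U + r) - 11) = -3 + (-11 + U + r) = -14 + U + r)
(238536 - 1*186484) + k(521, H(15)) = (238536 - 1*186484) + (-14 - 1*15 + 521) = (238536 - 186484) + (-14 - 15 + 521) = 52052 + 492 = 52544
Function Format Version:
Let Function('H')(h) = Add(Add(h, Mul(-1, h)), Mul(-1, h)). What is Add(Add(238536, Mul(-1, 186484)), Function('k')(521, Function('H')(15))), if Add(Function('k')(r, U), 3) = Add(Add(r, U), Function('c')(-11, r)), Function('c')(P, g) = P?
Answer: 52544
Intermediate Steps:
Function('H')(h) = Mul(-1, h) (Function('H')(h) = Add(0, Mul(-1, h)) = Mul(-1, h))
Function('k')(r, U) = Add(-14, U, r) (Function('k')(r, U) = Add(-3, Add(Add(r, U), -11)) = Add(-3, Add(Add(U, r), -11)) = Add(-3, Add(-11, U, r)) = Add(-14, U, r))
Add(Add(238536, Mul(-1, 186484)), Function('k')(521, Function('H')(15))) = Add(Add(238536, Mul(-1, 186484)), Add(-14, Mul(-1, 15), 521)) = Add(Add(238536, -186484), Add(-14, -15, 521)) = Add(52052, 492) = 52544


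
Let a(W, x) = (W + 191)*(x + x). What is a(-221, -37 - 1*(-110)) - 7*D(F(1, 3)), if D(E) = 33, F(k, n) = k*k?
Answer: -4611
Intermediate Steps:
F(k, n) = k²
a(W, x) = 2*x*(191 + W) (a(W, x) = (191 + W)*(2*x) = 2*x*(191 + W))
a(-221, -37 - 1*(-110)) - 7*D(F(1, 3)) = 2*(-37 - 1*(-110))*(191 - 221) - 7*33 = 2*(-37 + 110)*(-30) - 231 = 2*73*(-30) - 231 = -4380 - 231 = -4611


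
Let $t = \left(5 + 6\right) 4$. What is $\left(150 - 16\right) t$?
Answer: $5896$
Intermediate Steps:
$t = 44$ ($t = 11 \cdot 4 = 44$)
$\left(150 - 16\right) t = \left(150 - 16\right) 44 = 134 \cdot 44 = 5896$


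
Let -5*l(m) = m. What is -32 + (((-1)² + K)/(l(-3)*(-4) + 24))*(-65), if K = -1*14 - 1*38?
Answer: 4373/36 ≈ 121.47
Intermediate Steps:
l(m) = -m/5
K = -52 (K = -14 - 38 = -52)
-32 + (((-1)² + K)/(l(-3)*(-4) + 24))*(-65) = -32 + (((-1)² - 52)/(-⅕*(-3)*(-4) + 24))*(-65) = -32 + ((1 - 52)/((⅗)*(-4) + 24))*(-65) = -32 - 51/(-12/5 + 24)*(-65) = -32 - 51/108/5*(-65) = -32 - 51*5/108*(-65) = -32 - 85/36*(-65) = -32 + 5525/36 = 4373/36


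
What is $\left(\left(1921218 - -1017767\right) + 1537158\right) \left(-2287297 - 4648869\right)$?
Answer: $-31047270887738$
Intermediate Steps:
$\left(\left(1921218 - -1017767\right) + 1537158\right) \left(-2287297 - 4648869\right) = \left(\left(1921218 + 1017767\right) + 1537158\right) \left(-6936166\right) = \left(2938985 + 1537158\right) \left(-6936166\right) = 4476143 \left(-6936166\right) = -31047270887738$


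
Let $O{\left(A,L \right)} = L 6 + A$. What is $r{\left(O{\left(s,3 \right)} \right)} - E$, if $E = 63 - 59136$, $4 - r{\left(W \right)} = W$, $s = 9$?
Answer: $59050$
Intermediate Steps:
$O{\left(A,L \right)} = A + 6 L$ ($O{\left(A,L \right)} = 6 L + A = A + 6 L$)
$r{\left(W \right)} = 4 - W$
$E = -59073$ ($E = 63 - 59136 = -59073$)
$r{\left(O{\left(s,3 \right)} \right)} - E = \left(4 - \left(9 + 6 \cdot 3\right)\right) - -59073 = \left(4 - \left(9 + 18\right)\right) + 59073 = \left(4 - 27\right) + 59073 = -23 + 59073 = 59050$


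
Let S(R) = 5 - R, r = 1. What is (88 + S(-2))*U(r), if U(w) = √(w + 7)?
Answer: 190*√2 ≈ 268.70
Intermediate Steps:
U(w) = √(7 + w)
(88 + S(-2))*U(r) = (88 + (5 - 1*(-2)))*√(7 + 1) = (88 + (5 + 2))*√8 = (88 + 7)*(2*√2) = 95*(2*√2) = 190*√2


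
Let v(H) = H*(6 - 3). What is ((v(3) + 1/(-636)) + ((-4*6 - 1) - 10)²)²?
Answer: 615947141329/404496 ≈ 1.5228e+6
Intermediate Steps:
v(H) = 3*H (v(H) = H*3 = 3*H)
((v(3) + 1/(-636)) + ((-4*6 - 1) - 10)²)² = ((3*3 + 1/(-636)) + ((-4*6 - 1) - 10)²)² = ((9 - 1/636) + ((-24 - 1) - 10)²)² = (5723/636 + (-25 - 10)²)² = (5723/636 + (-35)²)² = (5723/636 + 1225)² = (784823/636)² = 615947141329/404496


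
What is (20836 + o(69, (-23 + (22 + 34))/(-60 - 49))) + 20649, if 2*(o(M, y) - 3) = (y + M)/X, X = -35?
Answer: 158272976/3815 ≈ 41487.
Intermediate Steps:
o(M, y) = 3 - M/70 - y/70 (o(M, y) = 3 + ((y + M)/(-35))/2 = 3 + ((M + y)*(-1/35))/2 = 3 + (-M/35 - y/35)/2 = 3 + (-M/70 - y/70) = 3 - M/70 - y/70)
(20836 + o(69, (-23 + (22 + 34))/(-60 - 49))) + 20649 = (20836 + (3 - 1/70*69 - (-23 + (22 + 34))/(70*(-60 - 49)))) + 20649 = (20836 + (3 - 69/70 - (-23 + 56)/(70*(-109)))) + 20649 = (20836 + (3 - 69/70 - 33*(-1)/(70*109))) + 20649 = (20836 + (3 - 69/70 - 1/70*(-33/109))) + 20649 = (20836 + (3 - 69/70 + 33/7630)) + 20649 = (20836 + 7701/3815) + 20649 = 79497041/3815 + 20649 = 158272976/3815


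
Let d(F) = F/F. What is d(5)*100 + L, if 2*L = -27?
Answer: 173/2 ≈ 86.500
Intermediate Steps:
L = -27/2 (L = (½)*(-27) = -27/2 ≈ -13.500)
d(F) = 1
d(5)*100 + L = 1*100 - 27/2 = 100 - 27/2 = 173/2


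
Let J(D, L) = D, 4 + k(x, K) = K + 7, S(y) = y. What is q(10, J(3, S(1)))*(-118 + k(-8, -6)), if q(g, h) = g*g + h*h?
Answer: -13189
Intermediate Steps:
k(x, K) = 3 + K (k(x, K) = -4 + (K + 7) = -4 + (7 + K) = 3 + K)
q(g, h) = g² + h²
q(10, J(3, S(1)))*(-118 + k(-8, -6)) = (10² + 3²)*(-118 + (3 - 6)) = (100 + 9)*(-118 - 3) = 109*(-121) = -13189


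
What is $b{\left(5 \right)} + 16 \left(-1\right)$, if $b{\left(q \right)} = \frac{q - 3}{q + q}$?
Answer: $- \frac{79}{5} \approx -15.8$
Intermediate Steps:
$b{\left(q \right)} = \frac{-3 + q}{2 q}$
$b{\left(5 \right)} + 16 \left(-1\right) = \frac{-3 + 5}{2 \cdot 5} + 16 \left(-1\right) = \frac{1}{2} \cdot \frac{1}{5} \cdot 2 - 16 = \frac{1}{5} - 16 = - \frac{79}{5}$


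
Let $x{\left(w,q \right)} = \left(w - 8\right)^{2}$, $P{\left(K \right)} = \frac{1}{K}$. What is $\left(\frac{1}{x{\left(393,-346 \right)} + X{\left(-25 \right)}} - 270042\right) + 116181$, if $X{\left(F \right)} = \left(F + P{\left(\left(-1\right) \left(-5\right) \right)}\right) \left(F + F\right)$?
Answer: $- \frac{22996834364}{149465} \approx -1.5386 \cdot 10^{5}$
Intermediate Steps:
$x{\left(w,q \right)} = \left(-8 + w\right)^{2}$
$X{\left(F \right)} = 2 F \left(\frac{1}{5} + F\right)$ ($X{\left(F \right)} = \left(F + \frac{1}{\left(-1\right) \left(-5\right)}\right) \left(F + F\right) = \left(F + \frac{1}{5}\right) 2 F = \left(\frac{1}{5} + F\right) 2 F = 2 F \left(\frac{1}{5} + F\right)$)
$\left(\frac{1}{x{\left(393,-346 \right)} + X{\left(-25 \right)}} - 270042\right) + 116181 = \left(\frac{1}{\left(-8 + 393\right)^{2} + \frac{2}{5} \left(-25\right) \left(1 + 5 \left(-25\right)\right)} - 270042\right) + 116181 = \left(\frac{1}{385^{2} + \frac{2}{5} \left(-25\right) \left(1 - 125\right)} - 270042\right) + 116181 = \left(\frac{1}{148225 + \frac{2}{5} \left(-25\right) \left(-124\right)} - 270042\right) + 116181 = \left(\frac{1}{148225 + 1240} - 270042\right) + 116181 = \left(\frac{1}{149465} - 270042\right) + 116181 = - \frac{40361827529}{149465} + 116181 = - \frac{22996834364}{149465}$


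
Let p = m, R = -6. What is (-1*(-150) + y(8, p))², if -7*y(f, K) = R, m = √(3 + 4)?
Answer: 1115136/49 ≈ 22758.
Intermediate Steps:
m = √7 ≈ 2.6458
p = √7 ≈ 2.6458
y(f, K) = 6/7 (y(f, K) = -⅐*(-6) = 6/7)
(-1*(-150) + y(8, p))² = (-1*(-150) + 6/7)² = (150 + 6/7)² = (1056/7)² = 1115136/49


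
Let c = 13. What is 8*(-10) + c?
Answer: -67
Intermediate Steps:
8*(-10) + c = 8*(-10) + 13 = -80 + 13 = -67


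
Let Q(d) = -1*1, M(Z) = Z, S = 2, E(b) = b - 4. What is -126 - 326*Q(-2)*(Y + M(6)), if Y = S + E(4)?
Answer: 2482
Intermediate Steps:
E(b) = -4 + b
Q(d) = -1
Y = 2 (Y = 2 + (-4 + 4) = 2 + 0 = 2)
-126 - 326*Q(-2)*(Y + M(6)) = -126 - (-326)*(2 + 6) = -126 - (-326)*8 = -126 - 326*(-8) = -126 + 2608 = 2482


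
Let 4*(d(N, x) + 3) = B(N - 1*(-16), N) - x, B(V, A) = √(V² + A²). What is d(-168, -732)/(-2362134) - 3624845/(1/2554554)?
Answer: -3645505926713745600/393689 - √802/1181067 ≈ -9.2599e+12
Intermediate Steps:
B(V, A) = √(A² + V²)
d(N, x) = -3 - x/4 + √(N² + (16 + N)²)/4 (d(N, x) = -3 + (√(N² + (N - 1*(-16))²) - x)/4 = -3 + (√(N² + (N + 16)²) - x)/4 = -3 + (√(N² + (16 + N)²) - x)/4 = -3 + (-x/4 + √(N² + (16 + N)²)/4) = -3 - x/4 + √(N² + (16 + N)²)/4)
d(-168, -732)/(-2362134) - 3624845/(1/2554554) = (-3 - ¼*(-732) + √((-168)² + (16 - 168)²)/4)/(-2362134) - 3624845/(1/2554554) = (-3 + 183 + √(28224 + (-152)²)/4)*(-1/2362134) - 3624845/1/2554554 = (-3 + 183 + √(28224 + 23104)/4)*(-1/2362134) - 3624845*2554554 = (-3 + 183 + √51328/4)*(-1/2362134) - 9259862294130 = (-3 + 183 + (8*√802)/4)*(-1/2362134) - 9259862294130 = (-3 + 183 + 2*√802)*(-1/2362134) - 9259862294130 = (180 + 2*√802)*(-1/2362134) - 9259862294130 = (-30/393689 - √802/1181067) - 9259862294130 = -3645505926713745600/393689 - √802/1181067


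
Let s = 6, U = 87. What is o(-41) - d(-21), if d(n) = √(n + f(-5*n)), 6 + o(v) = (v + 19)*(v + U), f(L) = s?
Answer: -1018 - I*√15 ≈ -1018.0 - 3.873*I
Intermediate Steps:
f(L) = 6
o(v) = -6 + (19 + v)*(87 + v) (o(v) = -6 + (v + 19)*(v + 87) = -6 + (19 + v)*(87 + v))
d(n) = √(6 + n) (d(n) = √(n + 6) = √(6 + n))
o(-41) - d(-21) = (1647 + (-41)² + 106*(-41)) - √(6 - 21) = (1647 + 1681 - 4346) - √(-15) = -1018 - I*√15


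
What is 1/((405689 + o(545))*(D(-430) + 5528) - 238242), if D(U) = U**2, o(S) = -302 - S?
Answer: 1/77093014134 ≈ 1.2971e-11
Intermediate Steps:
1/((405689 + o(545))*(D(-430) + 5528) - 238242) = 1/((405689 + (-302 - 1*545))*((-430)**2 + 5528) - 238242) = 1/((405689 + (-302 - 545))*(184900 + 5528) - 238242) = 1/((405689 - 847)*190428 - 238242) = 1/(404842*190428 - 238242) = 1/(77093252376 - 238242) = 1/77093014134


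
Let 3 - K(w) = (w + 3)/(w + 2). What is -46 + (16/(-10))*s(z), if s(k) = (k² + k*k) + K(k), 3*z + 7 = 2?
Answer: -2398/45 ≈ -53.289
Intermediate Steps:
K(w) = 3 - (3 + w)/(2 + w) (K(w) = 3 - (w + 3)/(w + 2) = 3 - (3 + w)/(2 + w))
z = -5/3 (z = -7/3 + (⅓)*2 = -7/3 + ⅔ = -5/3 ≈ -1.6667)
s(k) = 2*k² + (3 + 2*k)/(2 + k) (s(k) = (k² + k*k) + (3 + 2*k)/(2 + k) = (k² + k²) + (3 + 2*k)/(2 + k) = 2*k² + (3 + 2*k)/(2 + k))
-46 + (16/(-10))*s(z) = -46 + (16/(-10))*((3 + 2*(-5/3) + 2*(-5/3)²*(2 - 5/3))/(2 - 5/3)) = -46 + (16*(-⅒))*((3 - 10/3 + 2*(25/9)*(⅓))/(⅓)) = -46 - 24*(3 - 10/3 + 50/27)/5 = -46 - 24*41/(5*27) = -46 - 8/5*41/9 = -46 - 328/45 = -2398/45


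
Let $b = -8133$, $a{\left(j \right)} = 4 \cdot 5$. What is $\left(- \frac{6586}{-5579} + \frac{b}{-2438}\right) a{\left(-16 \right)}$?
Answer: $\frac{614306750}{6800801} \approx 90.329$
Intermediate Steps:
$a{\left(j \right)} = 20$
$\left(- \frac{6586}{-5579} + \frac{b}{-2438}\right) a{\left(-16 \right)} = \left(- \frac{6586}{-5579} - \frac{8133}{-2438}\right) 20 = \left(\left(-6586\right) \left(- \frac{1}{5579}\right) - - \frac{8133}{2438}\right) 20 = \left(\frac{6586}{5579} + \frac{8133}{2438}\right) 20 = \frac{61430675}{13601602} \cdot 20 = \frac{614306750}{6800801}$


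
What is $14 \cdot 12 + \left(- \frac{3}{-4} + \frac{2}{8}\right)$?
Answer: $169$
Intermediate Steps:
$14 \cdot 12 + \left(- \frac{3}{-4} + \frac{2}{8}\right) = 168 + \left(\left(-3\right) \left(- \frac{1}{4}\right) + 2 \cdot \frac{1}{8}\right) = 168 + \left(\frac{3}{4} + \frac{1}{4}\right) = 168 + 1 = 169$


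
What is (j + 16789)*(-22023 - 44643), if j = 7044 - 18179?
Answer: -376929564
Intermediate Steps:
j = -11135
(j + 16789)*(-22023 - 44643) = (-11135 + 16789)*(-22023 - 44643) = 5654*(-66666) = -376929564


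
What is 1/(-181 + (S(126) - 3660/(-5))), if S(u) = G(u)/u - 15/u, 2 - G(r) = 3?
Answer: 63/34705 ≈ 0.0018153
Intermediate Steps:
G(r) = -1 (G(r) = 2 - 1*3 = 2 - 3 = -1)
S(u) = -16/u (S(u) = -1/u - 15/u = -16/u)
1/(-181 + (S(126) - 3660/(-5))) = 1/(-181 + (-16/126 - 3660/(-5))) = 1/(-181 + (-16*1/126 - 3660*(-1)/5)) = 1/(-181 + (-8/63 - 732*(-1))) = 1/(-181 + (-8/63 + 732)) = 1/(-181 + 46108/63) = 1/(34705/63) = 63/34705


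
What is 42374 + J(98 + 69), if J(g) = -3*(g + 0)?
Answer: 41873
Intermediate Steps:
J(g) = -3*g
42374 + J(98 + 69) = 42374 - 3*(98 + 69) = 42374 - 3*167 = 42374 - 501 = 41873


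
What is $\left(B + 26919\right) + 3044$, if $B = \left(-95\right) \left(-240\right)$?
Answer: $52763$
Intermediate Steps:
$B = 22800$
$\left(B + 26919\right) + 3044 = \left(22800 + 26919\right) + 3044 = 49719 + 3044 = 52763$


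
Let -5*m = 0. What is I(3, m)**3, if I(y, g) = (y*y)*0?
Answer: 0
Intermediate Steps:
m = 0 (m = -1/5*0 = 0)
I(y, g) = 0 (I(y, g) = y**2*0 = 0)
I(3, m)**3 = 0**3 = 0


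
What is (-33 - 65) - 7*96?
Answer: -770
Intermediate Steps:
(-33 - 65) - 7*96 = -98 - 672 = -770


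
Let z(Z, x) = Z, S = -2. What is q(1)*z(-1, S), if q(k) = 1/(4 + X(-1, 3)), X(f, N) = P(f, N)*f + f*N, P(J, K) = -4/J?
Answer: ⅓ ≈ 0.33333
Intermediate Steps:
X(f, N) = -4 + N*f (X(f, N) = (-4/f)*f + f*N = -4 + N*f)
q(k) = -⅓ (q(k) = 1/(4 + (-4 + 3*(-1))) = 1/(4 + (-4 - 3)) = 1/(4 - 7) = 1/(-3) = -⅓)
q(1)*z(-1, S) = -⅓*(-1) = ⅓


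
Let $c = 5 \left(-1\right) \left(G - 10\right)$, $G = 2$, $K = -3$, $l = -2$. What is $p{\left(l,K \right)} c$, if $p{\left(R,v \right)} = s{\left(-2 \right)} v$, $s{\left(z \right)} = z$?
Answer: $240$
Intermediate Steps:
$p{\left(R,v \right)} = - 2 v$
$c = 40$ ($c = 5 \left(-1\right) \left(2 - 10\right) = \left(-5\right) \left(-8\right) = 40$)
$p{\left(l,K \right)} c = \left(-2\right) \left(-3\right) 40 = 6 \cdot 40 = 240$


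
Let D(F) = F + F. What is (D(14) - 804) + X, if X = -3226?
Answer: -4002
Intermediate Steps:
D(F) = 2*F
(D(14) - 804) + X = (2*14 - 804) - 3226 = (28 - 804) - 3226 = -776 - 3226 = -4002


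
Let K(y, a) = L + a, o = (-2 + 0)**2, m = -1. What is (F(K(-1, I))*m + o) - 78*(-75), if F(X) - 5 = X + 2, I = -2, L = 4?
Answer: 5845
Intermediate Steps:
o = 4 (o = (-2)**2 = 4)
K(y, a) = 4 + a
F(X) = 7 + X (F(X) = 5 + (X + 2) = 5 + (2 + X) = 7 + X)
(F(K(-1, I))*m + o) - 78*(-75) = ((7 + (4 - 2))*(-1) + 4) - 78*(-75) = ((7 + 2)*(-1) + 4) + 5850 = (9*(-1) + 4) + 5850 = (-9 + 4) + 5850 = -5 + 5850 = 5845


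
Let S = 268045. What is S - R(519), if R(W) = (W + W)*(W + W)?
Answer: -809399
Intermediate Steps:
R(W) = 4*W**2 (R(W) = (2*W)*(2*W) = 4*W**2)
S - R(519) = 268045 - 4*519**2 = 268045 - 4*269361 = 268045 - 1*1077444 = 268045 - 1077444 = -809399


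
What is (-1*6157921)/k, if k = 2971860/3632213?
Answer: -22366880709173/2971860 ≈ -7.5262e+6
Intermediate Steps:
k = 2971860/3632213 (k = 2971860*(1/3632213) = 2971860/3632213 ≈ 0.81820)
(-1*6157921)/k = (-1*6157921)/(2971860/3632213) = -6157921*3632213/2971860 = -22366880709173/2971860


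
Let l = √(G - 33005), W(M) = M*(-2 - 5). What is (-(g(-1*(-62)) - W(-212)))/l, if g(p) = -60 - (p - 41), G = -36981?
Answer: -1565*I*√69986/69986 ≈ -5.9157*I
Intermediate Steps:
W(M) = -7*M (W(M) = M*(-7) = -7*M)
g(p) = -19 - p (g(p) = -60 - (-41 + p) = -60 + (41 - p) = -19 - p)
l = I*√69986 (l = √(-36981 - 33005) = √(-69986) = I*√69986 ≈ 264.55*I)
(-(g(-1*(-62)) - W(-212)))/l = (-((-19 - (-1)*(-62)) - (-7)*(-212)))/((I*√69986)) = (-((-19 - 1*62) - 1*1484))*(-I*√69986/69986) = (-((-19 - 62) - 1484))*(-I*√69986/69986) = (-(-81 - 1484))*(-I*√69986/69986) = (-1*(-1565))*(-I*√69986/69986) = 1565*(-I*√69986/69986) = -1565*I*√69986/69986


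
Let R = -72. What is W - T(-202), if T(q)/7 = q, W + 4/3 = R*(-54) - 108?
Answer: 15578/3 ≈ 5192.7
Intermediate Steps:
W = 11336/3 (W = -4/3 + (-72*(-54) - 108) = -4/3 + (3888 - 108) = -4/3 + 3780 = 11336/3 ≈ 3778.7)
T(q) = 7*q
W - T(-202) = 11336/3 - 7*(-202) = 11336/3 - 1*(-1414) = 11336/3 + 1414 = 15578/3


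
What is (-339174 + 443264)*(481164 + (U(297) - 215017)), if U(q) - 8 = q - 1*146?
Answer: 27719791540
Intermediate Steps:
U(q) = -138 + q (U(q) = 8 + (q - 1*146) = 8 + (q - 146) = 8 + (-146 + q) = -138 + q)
(-339174 + 443264)*(481164 + (U(297) - 215017)) = (-339174 + 443264)*(481164 + ((-138 + 297) - 215017)) = 104090*(481164 + (159 - 215017)) = 104090*(481164 - 214858) = 104090*266306 = 27719791540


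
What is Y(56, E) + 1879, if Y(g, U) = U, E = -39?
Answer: 1840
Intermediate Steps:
Y(56, E) + 1879 = -39 + 1879 = 1840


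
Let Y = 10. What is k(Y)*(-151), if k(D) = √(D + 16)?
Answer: -151*√26 ≈ -769.95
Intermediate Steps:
k(D) = √(16 + D)
k(Y)*(-151) = √(16 + 10)*(-151) = √26*(-151) = -151*√26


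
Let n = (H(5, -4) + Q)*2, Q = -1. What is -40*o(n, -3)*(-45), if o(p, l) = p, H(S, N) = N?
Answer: -18000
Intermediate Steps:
n = -10 (n = (-4 - 1)*2 = -5*2 = -10)
-40*o(n, -3)*(-45) = -40*(-10)*(-45) = 400*(-45) = -18000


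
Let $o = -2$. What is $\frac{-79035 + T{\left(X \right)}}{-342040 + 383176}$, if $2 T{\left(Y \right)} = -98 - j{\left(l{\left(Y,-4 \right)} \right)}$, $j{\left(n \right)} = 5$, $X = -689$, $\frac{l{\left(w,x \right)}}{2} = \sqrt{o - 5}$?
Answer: $- \frac{158173}{82272} \approx -1.9226$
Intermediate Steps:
$l{\left(w,x \right)} = 2 i \sqrt{7}$ ($l{\left(w,x \right)} = 2 \sqrt{-2 - 5} = 2 \sqrt{-7} = 2 i \sqrt{7}$)
$T{\left(Y \right)} = - \frac{103}{2}$ ($T{\left(Y \right)} = \frac{-98 - 5}{2} = \frac{1}{2} \left(-103\right) = - \frac{103}{2}$)
$\frac{-79035 + T{\left(X \right)}}{-342040 + 383176} = \frac{-79035 - \frac{103}{2}}{-342040 + 383176} = - \frac{158173}{2 \cdot 41136} = \left(- \frac{158173}{2}\right) \frac{1}{41136} = - \frac{158173}{82272}$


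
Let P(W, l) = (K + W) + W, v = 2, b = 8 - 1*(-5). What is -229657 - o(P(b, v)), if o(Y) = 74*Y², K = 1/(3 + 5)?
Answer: -8965221/32 ≈ -2.8016e+5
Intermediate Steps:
b = 13 (b = 8 + 5 = 13)
K = ⅛ (K = 1/8 = ⅛ ≈ 0.12500)
P(W, l) = ⅛ + 2*W (P(W, l) = (⅛ + W) + W = ⅛ + 2*W)
-229657 - o(P(b, v)) = -229657 - 74*(⅛ + 2*13)² = -229657 - 74*(⅛ + 26)² = -229657 - 74*(209/8)² = -229657 - 74*43681/64 = -229657 - 1*1616197/32 = -229657 - 1616197/32 = -8965221/32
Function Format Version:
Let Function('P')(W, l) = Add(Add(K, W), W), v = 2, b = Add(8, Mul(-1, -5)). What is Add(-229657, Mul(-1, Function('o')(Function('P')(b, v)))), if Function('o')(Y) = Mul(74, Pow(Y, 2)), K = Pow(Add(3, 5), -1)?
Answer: Rational(-8965221, 32) ≈ -2.8016e+5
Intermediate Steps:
b = 13 (b = Add(8, 5) = 13)
K = Rational(1, 8) (K = Pow(8, -1) = Rational(1, 8) ≈ 0.12500)
Function('P')(W, l) = Add(Rational(1, 8), Mul(2, W)) (Function('P')(W, l) = Add(Add(Rational(1, 8), W), W) = Add(Rational(1, 8), Mul(2, W)))
Add(-229657, Mul(-1, Function('o')(Function('P')(b, v)))) = Add(-229657, Mul(-1, Mul(74, Pow(Add(Rational(1, 8), Mul(2, 13)), 2)))) = Add(-229657, Mul(-1, Mul(74, Pow(Add(Rational(1, 8), 26), 2)))) = Add(-229657, Mul(-1, Mul(74, Pow(Rational(209, 8), 2)))) = Add(-229657, Mul(-1, Mul(74, Rational(43681, 64)))) = Add(-229657, Mul(-1, Rational(1616197, 32))) = Add(-229657, Rational(-1616197, 32)) = Rational(-8965221, 32)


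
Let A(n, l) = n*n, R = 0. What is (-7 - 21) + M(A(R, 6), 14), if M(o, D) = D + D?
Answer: 0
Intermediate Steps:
A(n, l) = n²
M(o, D) = 2*D
(-7 - 21) + M(A(R, 6), 14) = (-7 - 21) + 2*14 = -28 + 28 = 0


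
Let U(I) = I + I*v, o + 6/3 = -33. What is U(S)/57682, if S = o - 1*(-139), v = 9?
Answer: 520/28841 ≈ 0.018030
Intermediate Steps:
o = -35 (o = -2 - 33 = -35)
S = 104 (S = -35 - 1*(-139) = -35 + 139 = 104)
U(I) = 10*I (U(I) = I + I*9 = I + 9*I = 10*I)
U(S)/57682 = (10*104)/57682 = 1040*(1/57682) = 520/28841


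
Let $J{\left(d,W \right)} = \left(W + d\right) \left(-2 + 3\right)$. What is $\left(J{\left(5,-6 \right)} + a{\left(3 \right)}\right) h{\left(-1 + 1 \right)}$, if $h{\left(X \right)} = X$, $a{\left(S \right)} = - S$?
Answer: $0$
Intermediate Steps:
$J{\left(d,W \right)} = W + d$ ($J{\left(d,W \right)} = \left(W + d\right) 1 = W + d$)
$\left(J{\left(5,-6 \right)} + a{\left(3 \right)}\right) h{\left(-1 + 1 \right)} = \left(\left(-6 + 5\right) - 3\right) \left(-1 + 1\right) = \left(-1 - 3\right) 0 = \left(-4\right) 0 = 0$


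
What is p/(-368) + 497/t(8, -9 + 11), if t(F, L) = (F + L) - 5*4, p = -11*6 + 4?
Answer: -45569/920 ≈ -49.531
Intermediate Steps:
p = -62 (p = -66 + 4 = -62)
t(F, L) = -20 + F + L (t(F, L) = (F + L) - 20 = -20 + F + L)
p/(-368) + 497/t(8, -9 + 11) = -62/(-368) + 497/(-20 + 8 + (-9 + 11)) = -62*(-1/368) + 497/(-20 + 8 + 2) = 31/184 + 497/(-10) = 31/184 + 497*(-⅒) = 31/184 - 497/10 = -45569/920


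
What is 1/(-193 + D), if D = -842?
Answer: -1/1035 ≈ -0.00096618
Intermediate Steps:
1/(-193 + D) = 1/(-193 - 842) = 1/(-1035) = -1/1035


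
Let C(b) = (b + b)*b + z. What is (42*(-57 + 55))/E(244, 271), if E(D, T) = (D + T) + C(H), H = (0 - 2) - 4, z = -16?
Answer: -84/571 ≈ -0.14711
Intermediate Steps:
H = -6 (H = -2 - 4 = -6)
C(b) = -16 + 2*b**2 (C(b) = (b + b)*b - 16 = (2*b)*b - 16 = 2*b**2 - 16 = -16 + 2*b**2)
E(D, T) = 56 + D + T (E(D, T) = (D + T) + (-16 + 2*(-6)**2) = (D + T) + (-16 + 2*36) = (D + T) + (-16 + 72) = (D + T) + 56 = 56 + D + T)
(42*(-57 + 55))/E(244, 271) = (42*(-57 + 55))/(56 + 244 + 271) = (42*(-2))/571 = -84*1/571 = -84/571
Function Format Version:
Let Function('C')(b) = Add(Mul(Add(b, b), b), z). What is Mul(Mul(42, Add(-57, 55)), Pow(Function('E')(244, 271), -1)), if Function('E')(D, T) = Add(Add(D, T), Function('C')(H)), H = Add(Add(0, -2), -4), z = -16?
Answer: Rational(-84, 571) ≈ -0.14711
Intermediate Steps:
H = -6 (H = Add(-2, -4) = -6)
Function('C')(b) = Add(-16, Mul(2, Pow(b, 2))) (Function('C')(b) = Add(Mul(Add(b, b), b), -16) = Add(Mul(Mul(2, b), b), -16) = Add(Mul(2, Pow(b, 2)), -16) = Add(-16, Mul(2, Pow(b, 2))))
Function('E')(D, T) = Add(56, D, T) (Function('E')(D, T) = Add(Add(D, T), Add(-16, Mul(2, Pow(-6, 2)))) = Add(Add(D, T), Add(-16, Mul(2, 36))) = Add(Add(D, T), Add(-16, 72)) = Add(Add(D, T), 56) = Add(56, D, T))
Mul(Mul(42, Add(-57, 55)), Pow(Function('E')(244, 271), -1)) = Mul(Mul(42, Add(-57, 55)), Pow(Add(56, 244, 271), -1)) = Mul(Mul(42, -2), Pow(571, -1)) = Mul(-84, Rational(1, 571)) = Rational(-84, 571)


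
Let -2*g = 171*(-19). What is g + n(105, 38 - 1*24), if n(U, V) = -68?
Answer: 3113/2 ≈ 1556.5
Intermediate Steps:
g = 3249/2 (g = -171*(-19)/2 = -½*(-3249) = 3249/2 ≈ 1624.5)
g + n(105, 38 - 1*24) = 3249/2 - 68 = 3113/2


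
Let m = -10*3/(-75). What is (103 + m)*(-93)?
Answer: -48081/5 ≈ -9616.2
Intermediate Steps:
m = ⅖ (m = -30*(-1/75) = ⅖ ≈ 0.40000)
(103 + m)*(-93) = (103 + ⅖)*(-93) = (517/5)*(-93) = -48081/5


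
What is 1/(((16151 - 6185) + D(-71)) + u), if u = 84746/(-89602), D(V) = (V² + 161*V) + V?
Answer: 44801/156985132 ≈ 0.00028538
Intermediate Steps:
D(V) = V² + 162*V
u = -42373/44801 (u = 84746*(-1/89602) = -42373/44801 ≈ -0.94580)
1/(((16151 - 6185) + D(-71)) + u) = 1/(((16151 - 6185) - 71*(162 - 71)) - 42373/44801) = 1/((9966 - 71*91) - 42373/44801) = 1/((9966 - 6461) - 42373/44801) = 1/(3505 - 42373/44801) = 1/(156985132/44801) = 44801/156985132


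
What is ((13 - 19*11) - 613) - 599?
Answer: -1408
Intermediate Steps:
((13 - 19*11) - 613) - 599 = ((13 - 209) - 613) - 599 = (-196 - 613) - 599 = -809 - 599 = -1408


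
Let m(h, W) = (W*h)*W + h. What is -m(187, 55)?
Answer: -565862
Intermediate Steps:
m(h, W) = h + h*W² (m(h, W) = h*W² + h = h + h*W²)
-m(187, 55) = -187*(1 + 55²) = -187*(1 + 3025) = -187*3026 = -1*565862 = -565862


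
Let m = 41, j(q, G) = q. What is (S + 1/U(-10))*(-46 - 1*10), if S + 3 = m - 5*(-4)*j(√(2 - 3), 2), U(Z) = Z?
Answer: -10612/5 - 1120*I ≈ -2122.4 - 1120.0*I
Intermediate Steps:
S = 38 + 20*I (S = -3 + (41 - 5*(-4)*√(2 - 3)) = -3 + (41 - (-20)*√(-1)) = -3 + (41 - (-20)*I) = -3 + (41 + 20*I) = 38 + 20*I ≈ 38.0 + 20.0*I)
(S + 1/U(-10))*(-46 - 1*10) = ((38 + 20*I) + 1/(-10))*(-46 - 1*10) = ((38 + 20*I) - ⅒)*(-46 - 10) = (379/10 + 20*I)*(-56) = -10612/5 - 1120*I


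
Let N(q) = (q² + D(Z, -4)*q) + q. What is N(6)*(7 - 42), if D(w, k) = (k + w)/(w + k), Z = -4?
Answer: -1680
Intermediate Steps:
D(w, k) = 1 (D(w, k) = (k + w)/(k + w) = 1)
N(q) = q² + 2*q (N(q) = (q² + 1*q) + q = (q² + q) + q = (q + q²) + q = q² + 2*q)
N(6)*(7 - 42) = (6*(2 + 6))*(7 - 42) = (6*8)*(-35) = 48*(-35) = -1680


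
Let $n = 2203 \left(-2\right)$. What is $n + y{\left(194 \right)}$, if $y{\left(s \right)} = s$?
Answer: $-4212$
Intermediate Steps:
$n = -4406$
$n + y{\left(194 \right)} = -4406 + 194 = -4212$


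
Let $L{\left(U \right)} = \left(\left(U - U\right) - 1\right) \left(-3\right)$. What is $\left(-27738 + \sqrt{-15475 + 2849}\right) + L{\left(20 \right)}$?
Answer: $-27735 + i \sqrt{12626} \approx -27735.0 + 112.37 i$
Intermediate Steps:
$L{\left(U \right)} = 3$ ($L{\left(U \right)} = \left(0 - 1\right) \left(-3\right) = \left(-1\right) \left(-3\right) = 3$)
$\left(-27738 + \sqrt{-15475 + 2849}\right) + L{\left(20 \right)} = \left(-27738 + \sqrt{-15475 + 2849}\right) + 3 = \left(-27738 + \sqrt{-12626}\right) + 3 = \left(-27738 + i \sqrt{12626}\right) + 3 = -27735 + i \sqrt{12626}$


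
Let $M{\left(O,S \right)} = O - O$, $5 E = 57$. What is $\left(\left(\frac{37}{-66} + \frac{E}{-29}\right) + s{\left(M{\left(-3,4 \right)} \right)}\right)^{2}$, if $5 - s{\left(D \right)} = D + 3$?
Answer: $\frac{100260169}{91584900} \approx 1.0947$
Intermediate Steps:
$E = \frac{57}{5}$ ($E = \frac{1}{5} \cdot 57 = \frac{57}{5} \approx 11.4$)
$M{\left(O,S \right)} = 0$
$s{\left(D \right)} = 2 - D$ ($s{\left(D \right)} = 5 - \left(D + 3\right) = 5 - \left(3 + D\right) = 2 - D$)
$\left(\left(\frac{37}{-66} + \frac{E}{-29}\right) + s{\left(M{\left(-3,4 \right)} \right)}\right)^{2} = \left(\left(\frac{37}{-66} + \frac{57}{5 \left(-29\right)}\right) + \left(2 - 0\right)\right)^{2} = \left(\left(37 \left(- \frac{1}{66}\right) + \frac{57}{5} \left(- \frac{1}{29}\right)\right) + \left(2 + 0\right)\right)^{2} = \left(\left(- \frac{37}{66} - \frac{57}{145}\right) + 2\right)^{2} = \left(- \frac{9127}{9570} + 2\right)^{2} = \left(\frac{10013}{9570}\right)^{2} = \frac{100260169}{91584900}$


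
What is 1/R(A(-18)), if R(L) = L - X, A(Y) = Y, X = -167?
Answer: 1/149 ≈ 0.0067114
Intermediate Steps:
R(L) = 167 + L (R(L) = L - 1*(-167) = L + 167 = 167 + L)
1/R(A(-18)) = 1/(167 - 18) = 1/149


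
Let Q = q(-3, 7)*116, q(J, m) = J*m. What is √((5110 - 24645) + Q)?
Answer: I*√21971 ≈ 148.23*I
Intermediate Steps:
Q = -2436 (Q = -3*7*116 = -21*116 = -2436)
√((5110 - 24645) + Q) = √((5110 - 24645) - 2436) = √(-19535 - 2436) = √(-21971) = I*√21971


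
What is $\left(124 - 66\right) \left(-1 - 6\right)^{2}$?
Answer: $2842$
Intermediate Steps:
$\left(124 - 66\right) \left(-1 - 6\right)^{2} = 58 \left(-7\right)^{2} = 58 \cdot 49 = 2842$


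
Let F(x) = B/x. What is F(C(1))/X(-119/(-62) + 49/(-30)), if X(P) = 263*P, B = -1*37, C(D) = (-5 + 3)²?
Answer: -17205/139916 ≈ -0.12297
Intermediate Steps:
C(D) = 4 (C(D) = (-2)² = 4)
B = -37
F(x) = -37/x
F(C(1))/X(-119/(-62) + 49/(-30)) = (-37/4)/((263*(-119/(-62) + 49/(-30)))) = (-37*¼)/((263*(-119*(-1/62) + 49*(-1/30)))) = -37*1/(263*(119/62 - 49/30))/4 = -37/(4*(263*(133/465))) = -37/(4*34979/465) = -37/4*465/34979 = -17205/139916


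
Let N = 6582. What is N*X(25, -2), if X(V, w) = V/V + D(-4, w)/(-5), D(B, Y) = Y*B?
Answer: -19746/5 ≈ -3949.2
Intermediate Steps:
D(B, Y) = B*Y
X(V, w) = 1 + 4*w/5 (X(V, w) = V/V - 4*w/(-5) = 1 - 4*w*(-⅕) = 1 + 4*w/5)
N*X(25, -2) = 6582*(1 + (⅘)*(-2)) = 6582*(1 - 8/5) = 6582*(-⅗) = -19746/5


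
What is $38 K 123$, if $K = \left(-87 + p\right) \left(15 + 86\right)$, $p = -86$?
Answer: $-81668802$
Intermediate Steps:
$K = -17473$ ($K = \left(-87 - 86\right) \left(15 + 86\right) = \left(-173\right) 101 = -17473$)
$38 K 123 = 38 \left(-17473\right) 123 = \left(-663974\right) 123 = -81668802$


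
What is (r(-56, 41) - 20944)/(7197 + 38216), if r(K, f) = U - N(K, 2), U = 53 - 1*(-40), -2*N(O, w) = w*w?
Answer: -20849/45413 ≈ -0.45910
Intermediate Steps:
N(O, w) = -w²/2 (N(O, w) = -w*w/2 = -w²/2)
U = 93 (U = 53 + 40 = 93)
r(K, f) = 95 (r(K, f) = 93 - (-1)*2²/2 = 93 - (-1)*4/2 = 93 - 1*(-2) = 93 + 2 = 95)
(r(-56, 41) - 20944)/(7197 + 38216) = (95 - 20944)/(7197 + 38216) = -20849/45413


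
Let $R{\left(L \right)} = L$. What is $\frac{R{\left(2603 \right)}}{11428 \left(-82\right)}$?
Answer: $- \frac{2603}{937096} \approx -0.0027777$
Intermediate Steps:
$\frac{R{\left(2603 \right)}}{11428 \left(-82\right)} = \frac{2603}{11428 \left(-82\right)} = \frac{2603}{-937096} = 2603 \left(- \frac{1}{937096}\right) = - \frac{2603}{937096}$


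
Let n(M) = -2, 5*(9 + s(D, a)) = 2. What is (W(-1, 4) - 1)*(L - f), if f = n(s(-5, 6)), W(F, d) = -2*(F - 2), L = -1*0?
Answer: 10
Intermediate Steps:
L = 0
s(D, a) = -43/5 (s(D, a) = -9 + (⅕)*2 = -9 + ⅖ = -43/5)
W(F, d) = 4 - 2*F (W(F, d) = -2*(-2 + F) = 4 - 2*F)
f = -2
(W(-1, 4) - 1)*(L - f) = ((4 - 2*(-1)) - 1)*(0 - 1*(-2)) = ((4 + 2) - 1)*(0 + 2) = (6 - 1)*2 = 5*2 = 10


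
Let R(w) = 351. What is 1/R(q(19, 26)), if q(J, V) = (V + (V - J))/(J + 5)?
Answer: 1/351 ≈ 0.0028490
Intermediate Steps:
q(J, V) = (-J + 2*V)/(5 + J)
1/R(q(19, 26)) = 1/351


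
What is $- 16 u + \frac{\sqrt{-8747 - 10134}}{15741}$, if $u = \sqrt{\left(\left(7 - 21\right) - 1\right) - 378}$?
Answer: $\frac{i \left(\sqrt{18881} - 251856 \sqrt{393}\right)}{15741} \approx - 317.18 i$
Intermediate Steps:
$u = i \sqrt{393}$ ($u = \sqrt{\left(-14 - 1\right) - 378} = \sqrt{-15 - 378} = \sqrt{-393} = i \sqrt{393} \approx 19.824 i$)
$- 16 u + \frac{\sqrt{-8747 - 10134}}{15741} = - 16 i \sqrt{393} + \frac{\sqrt{-8747 - 10134}}{15741} = - 16 i \sqrt{393} + \sqrt{-18881} \cdot \frac{1}{15741} = - 16 i \sqrt{393} + i \sqrt{18881} \cdot \frac{1}{15741} = - 16 i \sqrt{393} + \frac{i \sqrt{18881}}{15741}$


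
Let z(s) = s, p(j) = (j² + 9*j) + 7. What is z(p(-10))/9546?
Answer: 17/9546 ≈ 0.0017809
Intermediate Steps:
p(j) = 7 + j² + 9*j
z(p(-10))/9546 = (7 + (-10)² + 9*(-10))/9546 = (7 + 100 - 90)*(1/9546) = 17*(1/9546) = 17/9546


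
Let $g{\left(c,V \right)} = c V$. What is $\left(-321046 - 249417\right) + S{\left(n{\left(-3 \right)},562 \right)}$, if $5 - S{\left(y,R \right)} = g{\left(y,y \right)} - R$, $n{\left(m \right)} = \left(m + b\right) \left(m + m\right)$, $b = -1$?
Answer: $-570472$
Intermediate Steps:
$g{\left(c,V \right)} = V c$
$n{\left(m \right)} = 2 m \left(-1 + m\right)$ ($n{\left(m \right)} = \left(m - 1\right) \left(m + m\right) = \left(-1 + m\right) 2 m = 2 m \left(-1 + m\right)$)
$S{\left(y,R \right)} = 5 + R - y^{2}$ ($S{\left(y,R \right)} = 5 - \left(y y - R\right) = 5 - \left(y^{2} - R\right) = 5 + \left(R - y^{2}\right) = 5 + R - y^{2}$)
$\left(-321046 - 249417\right) + S{\left(n{\left(-3 \right)},562 \right)} = \left(-321046 - 249417\right) + \left(5 + 562 - \left(2 \left(-3\right) \left(-1 - 3\right)\right)^{2}\right) = -570463 + \left(5 + 562 - \left(2 \left(-3\right) \left(-4\right)\right)^{2}\right) = -570463 + \left(5 + 562 - 24^{2}\right) = -570463 + \left(5 + 562 - 576\right) = -570463 - 9 = -570472$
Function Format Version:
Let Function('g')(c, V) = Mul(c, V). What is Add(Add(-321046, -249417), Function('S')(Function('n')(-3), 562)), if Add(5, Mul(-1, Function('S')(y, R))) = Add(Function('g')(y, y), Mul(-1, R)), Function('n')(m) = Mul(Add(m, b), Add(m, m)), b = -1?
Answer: -570472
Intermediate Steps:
Function('g')(c, V) = Mul(V, c)
Function('n')(m) = Mul(2, m, Add(-1, m)) (Function('n')(m) = Mul(Add(m, -1), Add(m, m)) = Mul(Add(-1, m), Mul(2, m)) = Mul(2, m, Add(-1, m)))
Function('S')(y, R) = Add(5, R, Mul(-1, Pow(y, 2))) (Function('S')(y, R) = Add(5, Mul(-1, Add(Mul(y, y), Mul(-1, R)))) = Add(5, Mul(-1, Add(Pow(y, 2), Mul(-1, R)))) = Add(5, Add(R, Mul(-1, Pow(y, 2)))) = Add(5, R, Mul(-1, Pow(y, 2))))
Add(Add(-321046, -249417), Function('S')(Function('n')(-3), 562)) = Add(Add(-321046, -249417), Add(5, 562, Mul(-1, Pow(Mul(2, -3, Add(-1, -3)), 2)))) = Add(-570463, Add(5, 562, Mul(-1, Pow(Mul(2, -3, -4), 2)))) = Add(-570463, Add(5, 562, Mul(-1, Pow(24, 2)))) = Add(-570463, Add(5, 562, Mul(-1, 576))) = Add(-570463, Add(5, 562, -576)) = Add(-570463, -9) = -570472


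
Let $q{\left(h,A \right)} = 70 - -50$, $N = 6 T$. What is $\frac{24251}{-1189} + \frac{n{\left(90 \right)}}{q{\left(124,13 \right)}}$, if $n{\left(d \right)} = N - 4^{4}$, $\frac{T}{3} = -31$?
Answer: $- \frac{1938983}{71340} \approx -27.179$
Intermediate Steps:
$T = -93$ ($T = 3 \left(-31\right) = -93$)
$N = -558$ ($N = 6 \left(-93\right) = -558$)
$n{\left(d \right)} = -814$ ($n{\left(d \right)} = -558 - 4^{4} = -558 - 256 = -814$)
$q{\left(h,A \right)} = 120$ ($q{\left(h,A \right)} = 70 + 50 = 120$)
$\frac{24251}{-1189} + \frac{n{\left(90 \right)}}{q{\left(124,13 \right)}} = \frac{24251}{-1189} - \frac{814}{120} = 24251 \left(- \frac{1}{1189}\right) - \frac{407}{60} = - \frac{24251}{1189} - \frac{407}{60} = - \frac{1938983}{71340}$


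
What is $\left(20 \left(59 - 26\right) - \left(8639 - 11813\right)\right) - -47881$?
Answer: $51715$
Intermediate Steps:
$\left(20 \left(59 - 26\right) - \left(8639 - 11813\right)\right) - -47881 = \left(20 \cdot 33 - \left(8639 - 11813\right)\right) + 47881 = \left(660 - -3174\right) + 47881 = \left(660 + 3174\right) + 47881 = 3834 + 47881 = 51715$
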